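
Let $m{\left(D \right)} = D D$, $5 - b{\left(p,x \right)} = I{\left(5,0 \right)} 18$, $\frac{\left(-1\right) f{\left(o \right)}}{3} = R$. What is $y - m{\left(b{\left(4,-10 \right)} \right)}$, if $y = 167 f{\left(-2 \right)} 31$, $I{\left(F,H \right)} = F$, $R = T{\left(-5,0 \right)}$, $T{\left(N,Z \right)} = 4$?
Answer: $-69349$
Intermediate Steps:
$R = 4$
$f{\left(o \right)} = -12$ ($f{\left(o \right)} = \left(-3\right) 4 = -12$)
$b{\left(p,x \right)} = -85$ ($b{\left(p,x \right)} = 5 - 5 \cdot 18 = 5 - 90 = -85$)
$m{\left(D \right)} = D^{2}$
$y = -62124$ ($y = 167 \left(-12\right) 31 = \left(-2004\right) 31 = -62124$)
$y - m{\left(b{\left(4,-10 \right)} \right)} = -62124 - \left(-85\right)^{2} = -62124 - 7225 = -69349$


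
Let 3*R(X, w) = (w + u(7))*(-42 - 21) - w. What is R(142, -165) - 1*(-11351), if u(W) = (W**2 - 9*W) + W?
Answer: 15018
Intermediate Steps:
u(W) = W**2 - 8*W
R(X, w) = 147 - 64*w/3 (R(X, w) = ((w + 7*(-8 + 7))*(-42 - 21) - w)/3 = ((w + 7*(-1))*(-63) - w)/3 = ((w - 7)*(-63) - w)/3 = ((-7 + w)*(-63) - w)/3 = ((441 - 63*w) - w)/3 = (441 - 64*w)/3 = 147 - 64*w/3)
R(142, -165) - 1*(-11351) = (147 - 64/3*(-165)) - 1*(-11351) = (147 + 3520) + 11351 = 3667 + 11351 = 15018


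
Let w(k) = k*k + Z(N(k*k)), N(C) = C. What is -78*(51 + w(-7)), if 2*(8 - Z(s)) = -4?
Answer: -8580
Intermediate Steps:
Z(s) = 10 (Z(s) = 8 - 1/2*(-4) = 8 + 2 = 10)
w(k) = 10 + k**2 (w(k) = k*k + 10 = k**2 + 10 = 10 + k**2)
-78*(51 + w(-7)) = -78*(51 + (10 + (-7)**2)) = -78*(51 + (10 + 49)) = -78*(51 + 59) = -78*110 = -8580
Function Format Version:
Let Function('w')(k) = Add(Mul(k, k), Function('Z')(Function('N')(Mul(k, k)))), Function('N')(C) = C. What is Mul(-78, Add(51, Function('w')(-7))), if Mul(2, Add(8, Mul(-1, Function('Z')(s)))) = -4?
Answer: -8580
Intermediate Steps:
Function('Z')(s) = 10 (Function('Z')(s) = Add(8, Mul(Rational(-1, 2), -4)) = Add(8, 2) = 10)
Function('w')(k) = Add(10, Pow(k, 2)) (Function('w')(k) = Add(Mul(k, k), 10) = Add(Pow(k, 2), 10) = Add(10, Pow(k, 2)))
Mul(-78, Add(51, Function('w')(-7))) = Mul(-78, Add(51, Add(10, Pow(-7, 2)))) = Mul(-78, Add(51, Add(10, 49))) = Mul(-78, Add(51, 59)) = Mul(-78, 110) = -8580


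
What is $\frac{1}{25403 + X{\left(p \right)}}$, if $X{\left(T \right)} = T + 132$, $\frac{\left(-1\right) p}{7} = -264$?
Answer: $\frac{1}{27383} \approx 3.6519 \cdot 10^{-5}$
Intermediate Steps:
$p = 1848$ ($p = \left(-7\right) \left(-264\right) = 1848$)
$X{\left(T \right)} = 132 + T$
$\frac{1}{25403 + X{\left(p \right)}} = \frac{1}{25403 + \left(132 + 1848\right)} = \frac{1}{25403 + 1980} = \frac{1}{27383}$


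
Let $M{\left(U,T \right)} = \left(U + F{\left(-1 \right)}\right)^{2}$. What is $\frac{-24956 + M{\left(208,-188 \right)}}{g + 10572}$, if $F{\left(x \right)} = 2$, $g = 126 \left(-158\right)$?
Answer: $- \frac{2393}{1167} \approx -2.0506$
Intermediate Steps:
$g = -19908$
$M{\left(U,T \right)} = \left(2 + U\right)^{2}$ ($M{\left(U,T \right)} = \left(U + 2\right)^{2} = \left(2 + U\right)^{2}$)
$\frac{-24956 + M{\left(208,-188 \right)}}{g + 10572} = \frac{-24956 + \left(2 + 208\right)^{2}}{-19908 + 10572} = \frac{-24956 + 210^{2}}{-9336} = \left(-24956 + 44100\right) \left(- \frac{1}{9336}\right) = 19144 \left(- \frac{1}{9336}\right) = - \frac{2393}{1167}$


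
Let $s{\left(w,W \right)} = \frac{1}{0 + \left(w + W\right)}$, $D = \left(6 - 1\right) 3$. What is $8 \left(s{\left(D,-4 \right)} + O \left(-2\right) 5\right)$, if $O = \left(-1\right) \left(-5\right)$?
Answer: $- \frac{4392}{11} \approx -399.27$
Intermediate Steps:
$O = 5$
$D = 15$ ($D = 5 \cdot 3 = 15$)
$s{\left(w,W \right)} = \frac{1}{W + w}$ ($s{\left(w,W \right)} = \frac{1}{0 + \left(W + w\right)} = \frac{1}{W + w}$)
$8 \left(s{\left(D,-4 \right)} + O \left(-2\right) 5\right) = 8 \left(\frac{1}{-4 + 15} + 5 \left(-2\right) 5\right) = 8 \left(\frac{1}{11} - 50\right) = 8 \left(- \frac{549}{11}\right) = - \frac{4392}{11}$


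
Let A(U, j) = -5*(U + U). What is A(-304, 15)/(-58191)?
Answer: -3040/58191 ≈ -0.052242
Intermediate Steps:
A(U, j) = -10*U
A(-304, 15)/(-58191) = -10*(-304)/(-58191) = 3040*(-1/58191) = -3040/58191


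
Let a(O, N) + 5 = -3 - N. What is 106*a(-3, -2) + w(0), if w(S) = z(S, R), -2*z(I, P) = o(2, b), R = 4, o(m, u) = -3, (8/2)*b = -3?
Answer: -1269/2 ≈ -634.50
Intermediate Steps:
b = -3/4 (b = (1/4)*(-3) = -3/4 ≈ -0.75000)
a(O, N) = -8 - N (a(O, N) = -5 + (-3 - N) = -8 - N)
z(I, P) = 3/2 (z(I, P) = -1/2*(-3) = 3/2)
w(S) = 3/2
106*a(-3, -2) + w(0) = 106*(-8 - 1*(-2)) + 3/2 = 106*(-8 + 2) + 3/2 = 106*(-6) + 3/2 = -636 + 3/2 = -1269/2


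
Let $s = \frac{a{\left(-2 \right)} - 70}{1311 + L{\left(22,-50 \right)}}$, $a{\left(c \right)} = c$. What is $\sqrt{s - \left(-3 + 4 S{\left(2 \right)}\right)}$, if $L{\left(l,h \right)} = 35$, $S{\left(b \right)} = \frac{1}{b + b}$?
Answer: $\frac{\sqrt{881630}}{673} \approx 1.3952$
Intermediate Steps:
$S{\left(b \right)} = \frac{1}{2 b}$
$s = - \frac{36}{673}$ ($s = \frac{-2 - 70}{1311 + 35} = - \frac{72}{1346} = \left(-72\right) \frac{1}{1346} = - \frac{36}{673} \approx -0.053492$)
$\sqrt{s - \left(-3 + 4 S{\left(2 \right)}\right)} = \sqrt{- \frac{36}{673} + \left(- 4 \frac{1}{2 \cdot 2} + 3\right)} = \sqrt{- \frac{36}{673} + \left(- 4 \cdot \frac{1}{2} \cdot \frac{1}{2} + 3\right)} = \sqrt{- \frac{36}{673} + \left(\left(-4\right) \frac{1}{4} + 3\right)} = \sqrt{- \frac{36}{673} + \left(-1 + 3\right)} = \sqrt{- \frac{36}{673} + 2} = \sqrt{\frac{1310}{673}} = \frac{\sqrt{881630}}{673}$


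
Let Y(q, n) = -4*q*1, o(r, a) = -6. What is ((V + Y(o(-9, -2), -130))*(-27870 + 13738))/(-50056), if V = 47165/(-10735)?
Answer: 148721635/26867558 ≈ 5.5354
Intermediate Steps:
V = -9433/2147 (V = 47165*(-1/10735) = -9433/2147 ≈ -4.3936)
Y(q, n) = -4*q
((V + Y(o(-9, -2), -130))*(-27870 + 13738))/(-50056) = ((-9433/2147 - 4*(-6))*(-27870 + 13738))/(-50056) = ((-9433/2147 + 24)*(-14132))*(-1/50056) = ((42095/2147)*(-14132))*(-1/50056) = -594886540/2147*(-1/50056) = 148721635/26867558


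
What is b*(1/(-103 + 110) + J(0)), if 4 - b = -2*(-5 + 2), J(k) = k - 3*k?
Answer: -2/7 ≈ -0.28571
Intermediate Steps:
J(k) = -2*k
b = -2 (b = 4 - (-2)*(-5 + 2) = 4 - (-2)*(-3) = 4 - 1*6 = 4 - 6 = -2)
b*(1/(-103 + 110) + J(0)) = -2*(1/(-103 + 110) - 2*0) = -2*(1/7 + 0) = -2*1/7 = -2/7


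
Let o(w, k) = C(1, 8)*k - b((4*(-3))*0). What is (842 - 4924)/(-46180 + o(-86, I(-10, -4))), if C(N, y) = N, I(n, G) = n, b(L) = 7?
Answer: 4082/46197 ≈ 0.088361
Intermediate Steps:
o(w, k) = -7 + k (o(w, k) = 1*k - 1*7 = k - 7 = -7 + k)
(842 - 4924)/(-46180 + o(-86, I(-10, -4))) = (842 - 4924)/(-46180 + (-7 - 10)) = -4082/(-46180 - 17) = -4082/(-46197) = -4082*(-1/46197) = 4082/46197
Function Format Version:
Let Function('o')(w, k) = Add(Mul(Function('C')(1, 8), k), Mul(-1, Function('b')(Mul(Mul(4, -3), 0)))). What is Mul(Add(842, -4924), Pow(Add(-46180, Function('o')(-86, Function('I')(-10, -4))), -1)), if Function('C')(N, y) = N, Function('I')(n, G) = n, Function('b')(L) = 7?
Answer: Rational(4082, 46197) ≈ 0.088361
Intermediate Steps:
Function('o')(w, k) = Add(-7, k) (Function('o')(w, k) = Add(Mul(1, k), Mul(-1, 7)) = Add(k, -7) = Add(-7, k))
Mul(Add(842, -4924), Pow(Add(-46180, Function('o')(-86, Function('I')(-10, -4))), -1)) = Mul(Add(842, -4924), Pow(Add(-46180, Add(-7, -10)), -1)) = Mul(-4082, Pow(Add(-46180, -17), -1)) = Mul(-4082, Pow(-46197, -1)) = Mul(-4082, Rational(-1, 46197)) = Rational(4082, 46197)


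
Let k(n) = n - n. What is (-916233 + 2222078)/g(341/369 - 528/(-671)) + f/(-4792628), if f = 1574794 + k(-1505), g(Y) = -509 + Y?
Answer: -35222241811505233/13681237179176 ≈ -2574.5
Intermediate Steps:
k(n) = 0
f = 1574794 (f = 1574794 + 0 = 1574794)
(-916233 + 2222078)/g(341/369 - 528/(-671)) + f/(-4792628) = (-916233 + 2222078)/(-509 + (341/369 - 528/(-671))) + 1574794/(-4792628) = 1305845/(-509 + (341*(1/369) - 528*(-1/671))) + 1574794*(-1/4792628) = 1305845/(-509 + (341/369 + 48/61)) - 787397/2396314 = 1305845/(-509 + 38513/22509) - 787397/2396314 = 1305845/(-11418568/22509) - 787397/2396314 = 1305845*(-22509/11418568) - 787397/2396314 = -29393265105/11418568 - 787397/2396314 = -35222241811505233/13681237179176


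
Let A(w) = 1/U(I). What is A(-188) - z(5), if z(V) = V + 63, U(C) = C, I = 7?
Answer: -475/7 ≈ -67.857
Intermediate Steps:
z(V) = 63 + V
A(w) = 1/7
A(-188) - z(5) = 1/7 - (63 + 5) = 1/7 - 1*68 = 1/7 - 68 = -475/7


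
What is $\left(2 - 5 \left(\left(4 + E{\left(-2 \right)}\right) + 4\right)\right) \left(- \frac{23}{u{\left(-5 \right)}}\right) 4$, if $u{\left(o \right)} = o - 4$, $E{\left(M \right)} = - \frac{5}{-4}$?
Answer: $- \frac{1357}{3} \approx -452.33$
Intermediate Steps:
$E{\left(M \right)} = \frac{5}{4}$ ($E{\left(M \right)} = \left(-5\right) \left(- \frac{1}{4}\right) = \frac{5}{4}$)
$u{\left(o \right)} = -4 + o$ ($u{\left(o \right)} = o - 4 = -4 + o$)
$\left(2 - 5 \left(\left(4 + E{\left(-2 \right)}\right) + 4\right)\right) \left(- \frac{23}{u{\left(-5 \right)}}\right) 4 = \left(2 - 5 \left(\left(4 + \frac{5}{4}\right) + 4\right)\right) \left(- \frac{23}{-4 - 5}\right) 4 = \left(2 - 5 \left(\frac{21}{4} + 4\right)\right) \left(- \frac{23}{-9}\right) 4 = \left(2 - \frac{185}{4}\right) \left(\left(-23\right) \left(- \frac{1}{9}\right)\right) 4 = \left(2 - \frac{185}{4}\right) \frac{23}{9} \cdot 4 = \left(- \frac{177}{4}\right) \frac{23}{9} \cdot 4 = \left(- \frac{1357}{12}\right) 4 = - \frac{1357}{3}$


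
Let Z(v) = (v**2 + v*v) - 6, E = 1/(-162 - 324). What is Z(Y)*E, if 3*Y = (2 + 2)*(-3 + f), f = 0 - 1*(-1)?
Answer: -37/2187 ≈ -0.016918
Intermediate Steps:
f = 1 (f = 0 + 1 = 1)
Y = -8/3 (Y = ((2 + 2)*(-3 + 1))/3 = (4*(-2))/3 = (1/3)*(-8) = -8/3 ≈ -2.6667)
E = -1/486 (E = 1/(-486) = -1/486 ≈ -0.0020576)
Z(v) = -6 + 2*v**2 (Z(v) = (v**2 + v**2) - 6 = 2*v**2 - 6 = -6 + 2*v**2)
Z(Y)*E = (-6 + 2*(-8/3)**2)*(-1/486) = (-6 + 2*(64/9))*(-1/486) = (-6 + 128/9)*(-1/486) = (74/9)*(-1/486) = -37/2187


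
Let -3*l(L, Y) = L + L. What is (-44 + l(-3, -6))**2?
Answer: 1764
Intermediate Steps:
l(L, Y) = -2*L/3 (l(L, Y) = -(L + L)/3 = -2*L/3)
(-44 + l(-3, -6))**2 = (-44 - 2/3*(-3))**2 = (-44 + 2)**2 = (-42)**2 = 1764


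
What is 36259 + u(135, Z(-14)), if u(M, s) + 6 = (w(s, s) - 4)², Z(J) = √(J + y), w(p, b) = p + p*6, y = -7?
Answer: 35240 - 56*I*√21 ≈ 35240.0 - 256.62*I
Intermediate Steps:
w(p, b) = 7*p (w(p, b) = p + 6*p = 7*p)
Z(J) = √(-7 + J) (Z(J) = √(J - 7) = √(-7 + J))
u(M, s) = -6 + (-4 + 7*s)² (u(M, s) = -6 + (7*s - 4)² = -6 + (-4 + 7*s)²)
36259 + u(135, Z(-14)) = 36259 + (-6 + (-4 + 7*√(-7 - 14))²) = 36259 + (-6 + (-4 + 7*√(-21))²) = 36259 + (-6 + (-4 + 7*(I*√21))²) = 36259 + (-6 + (-4 + 7*I*√21)²) = 36253 + (-4 + 7*I*√21)²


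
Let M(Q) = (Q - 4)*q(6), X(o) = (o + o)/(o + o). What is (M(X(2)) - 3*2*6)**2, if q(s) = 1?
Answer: 1521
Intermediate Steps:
X(o) = 1 (X(o) = (2*o)/((2*o)) = (2*o)*(1/(2*o)) = 1)
M(Q) = -4 + Q (M(Q) = (Q - 4)*1 = (-4 + Q)*1 = -4 + Q)
(M(X(2)) - 3*2*6)**2 = ((-4 + 1) - 3*2*6)**2 = (-3 - 6*6)**2 = (-3 - 36)**2 = (-39)**2 = 1521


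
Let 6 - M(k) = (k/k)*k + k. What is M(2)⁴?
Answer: 16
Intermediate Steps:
M(k) = 6 - 2*k (M(k) = 6 - ((k/k)*k + k) = 6 - (1*k + k) = 6 - (k + k) = 6 - 2*k)
M(2)⁴ = (6 - 2*2)⁴ = (6 - 4)⁴ = 2⁴ = 16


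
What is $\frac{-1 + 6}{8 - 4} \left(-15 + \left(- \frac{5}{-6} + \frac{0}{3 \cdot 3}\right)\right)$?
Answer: $- \frac{425}{24} \approx -17.708$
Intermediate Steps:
$\frac{-1 + 6}{8 - 4} \left(-15 + \left(- \frac{5}{-6} + \frac{0}{3 \cdot 3}\right)\right) = \frac{5}{4} \left(-15 + \left(\left(-5\right) \left(- \frac{1}{6}\right) + \frac{0}{9}\right)\right) = 5 \cdot \frac{1}{4} \left(-15 + \left(\frac{5}{6} + 0 \cdot \frac{1}{9}\right)\right) = \frac{5 \left(-15 + \left(\frac{5}{6} + 0\right)\right)}{4} = \frac{5 \left(-15 + \frac{5}{6}\right)}{4} = \frac{5}{4} \left(- \frac{85}{6}\right) = - \frac{425}{24}$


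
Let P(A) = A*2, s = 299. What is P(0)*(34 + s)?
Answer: 0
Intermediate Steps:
P(A) = 2*A
P(0)*(34 + s) = (2*0)*(34 + 299) = 0*333 = 0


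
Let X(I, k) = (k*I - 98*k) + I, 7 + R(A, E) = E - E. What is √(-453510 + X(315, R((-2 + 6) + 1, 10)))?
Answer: I*√454714 ≈ 674.33*I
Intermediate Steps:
R(A, E) = -7 (R(A, E) = -7 + (E - E) = -7 + 0 = -7)
X(I, k) = I - 98*k + I*k (X(I, k) = (I*k - 98*k) + I = (-98*k + I*k) + I = I - 98*k + I*k)
√(-453510 + X(315, R((-2 + 6) + 1, 10))) = √(-453510 + (315 - 98*(-7) + 315*(-7))) = √(-453510 + (315 + 686 - 2205)) = √(-453510 - 1204) = √(-454714) = I*√454714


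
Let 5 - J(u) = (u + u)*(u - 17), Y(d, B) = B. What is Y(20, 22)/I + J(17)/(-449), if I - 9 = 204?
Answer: 8813/95637 ≈ 0.092151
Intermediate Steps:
I = 213 (I = 9 + 204 = 213)
J(u) = 5 - 2*u*(-17 + u) (J(u) = 5 - (u + u)*(u - 17) = 5 - 2*u*(-17 + u))
Y(20, 22)/I + J(17)/(-449) = 22/213 + (5 - 2*17**2 + 34*17)/(-449) = 22*(1/213) + (5 - 2*289 + 578)*(-1/449) = 22/213 + (5 - 578 + 578)*(-1/449) = 22/213 + 5*(-1/449) = 22/213 - 5/449 = 8813/95637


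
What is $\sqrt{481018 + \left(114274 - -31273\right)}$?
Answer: $\sqrt{626565} \approx 791.56$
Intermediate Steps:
$\sqrt{481018 + \left(114274 - -31273\right)} = \sqrt{481018 + \left(114274 + 31273\right)} = \sqrt{481018 + 145547} = \sqrt{626565}$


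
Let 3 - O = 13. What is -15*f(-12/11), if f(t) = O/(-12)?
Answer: -25/2 ≈ -12.500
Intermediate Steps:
O = -10 (O = 3 - 1*13 = 3 - 13 = -10)
f(t) = ⅚ (f(t) = -10/(-12) = -10*(-1/12) = ⅚)
-15*f(-12/11) = -15*⅚ = -25/2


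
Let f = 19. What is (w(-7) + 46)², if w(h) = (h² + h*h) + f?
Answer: 26569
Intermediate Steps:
w(h) = 19 + 2*h² (w(h) = (h² + h*h) + 19 = (h² + h²) + 19 = 2*h² + 19 = 19 + 2*h²)
(w(-7) + 46)² = ((19 + 2*(-7)²) + 46)² = ((19 + 2*49) + 46)² = ((19 + 98) + 46)² = (117 + 46)² = 163² = 26569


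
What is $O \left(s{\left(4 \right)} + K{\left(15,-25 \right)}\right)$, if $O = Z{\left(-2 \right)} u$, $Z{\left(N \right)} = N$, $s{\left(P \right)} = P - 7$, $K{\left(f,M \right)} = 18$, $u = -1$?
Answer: $30$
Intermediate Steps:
$s{\left(P \right)} = -7 + P$ ($s{\left(P \right)} = P - 7 = -7 + P$)
$O = 2$ ($O = \left(-2\right) \left(-1\right) = 2$)
$O \left(s{\left(4 \right)} + K{\left(15,-25 \right)}\right) = 2 \left(\left(-7 + 4\right) + 18\right) = 2 \left(-3 + 18\right) = 2 \cdot 15 = 30$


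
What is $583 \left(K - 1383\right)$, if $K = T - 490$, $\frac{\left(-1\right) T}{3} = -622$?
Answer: $-4081$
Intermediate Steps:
$T = 1866$ ($T = \left(-3\right) \left(-622\right) = 1866$)
$K = 1376$ ($K = 1866 - 490 = 1376$)
$583 \left(K - 1383\right) = 583 \left(1376 - 1383\right) = 583 \left(-7\right) = -4081$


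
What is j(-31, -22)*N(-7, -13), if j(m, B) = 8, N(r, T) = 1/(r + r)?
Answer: -4/7 ≈ -0.57143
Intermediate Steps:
N(r, T) = 1/(2*r)
j(-31, -22)*N(-7, -13) = 8*((½)/(-7)) = 8*((½)*(-⅐)) = 8*(-1/14) = -4/7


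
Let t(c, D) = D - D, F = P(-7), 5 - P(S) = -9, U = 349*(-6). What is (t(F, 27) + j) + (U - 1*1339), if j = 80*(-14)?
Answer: -4553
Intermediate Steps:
U = -2094
P(S) = 14 (P(S) = 5 - 1*(-9) = 5 + 9 = 14)
F = 14
j = -1120
t(c, D) = 0
(t(F, 27) + j) + (U - 1*1339) = (0 - 1120) + (-2094 - 1*1339) = -1120 + (-2094 - 1339) = -1120 - 3433 = -4553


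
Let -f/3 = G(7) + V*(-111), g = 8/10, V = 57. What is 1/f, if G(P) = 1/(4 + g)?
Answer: 8/151843 ≈ 5.2686e-5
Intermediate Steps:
g = ⅘ (g = 8*(⅒) = ⅘ ≈ 0.80000)
G(P) = 5/24 (G(P) = 1/(4 + ⅘) = 1/(24/5) = 5/24)
f = 151843/8 (f = -3*(5/24 + 57*(-111)) = -3*(5/24 - 6327) = -3*(-151843/24) = 151843/8 ≈ 18980.)
1/f = 1/(151843/8) = 8/151843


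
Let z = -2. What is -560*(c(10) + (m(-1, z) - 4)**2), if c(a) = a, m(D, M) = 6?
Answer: -7840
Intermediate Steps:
-560*(c(10) + (m(-1, z) - 4)**2) = -560*(10 + (6 - 4)**2) = -560*(10 + 2**2) = -560*(10 + 4) = -560*14 = -7840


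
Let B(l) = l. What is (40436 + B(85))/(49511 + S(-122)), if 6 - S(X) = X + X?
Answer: 13507/16587 ≈ 0.81431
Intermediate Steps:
S(X) = 6 - 2*X (S(X) = 6 - (X + X) = 6 - 2*X)
(40436 + B(85))/(49511 + S(-122)) = (40436 + 85)/(49511 + (6 - 2*(-122))) = 40521/(49511 + (6 + 244)) = 40521/(49511 + 250) = 40521/49761 = 40521*(1/49761) = 13507/16587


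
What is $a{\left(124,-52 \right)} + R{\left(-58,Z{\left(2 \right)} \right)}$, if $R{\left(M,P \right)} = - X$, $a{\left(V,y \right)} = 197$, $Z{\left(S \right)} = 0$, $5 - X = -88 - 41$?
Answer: $63$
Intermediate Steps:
$X = 134$ ($X = 5 - \left(-88 - 41\right) = 5 - -129 = 5 + 129 = 134$)
$R{\left(M,P \right)} = -134$ ($R{\left(M,P \right)} = \left(-1\right) 134 = -134$)
$a{\left(124,-52 \right)} + R{\left(-58,Z{\left(2 \right)} \right)} = 197 - 134 = 63$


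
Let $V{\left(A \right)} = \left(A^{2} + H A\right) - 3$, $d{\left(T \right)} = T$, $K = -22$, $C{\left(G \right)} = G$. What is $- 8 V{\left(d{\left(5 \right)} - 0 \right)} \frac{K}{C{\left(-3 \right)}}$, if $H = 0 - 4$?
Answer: $- \frac{352}{3} \approx -117.33$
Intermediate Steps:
$H = -4$ ($H = 0 - 4 = -4$)
$V{\left(A \right)} = -3 + A^{2} - 4 A$ ($V{\left(A \right)} = \left(A^{2} - 4 A\right) - 3 = -3 + A^{2} - 4 A$)
$- 8 V{\left(d{\left(5 \right)} - 0 \right)} \frac{K}{C{\left(-3 \right)}} = - 8 \left(-3 + \left(5 - 0\right)^{2} - 4 \left(5 - 0\right)\right) \left(- \frac{22}{-3}\right) = - 8 \left(-3 + \left(5 + 0\right)^{2} - 4 \left(5 + 0\right)\right) \left(\left(-22\right) \left(- \frac{1}{3}\right)\right) = - 8 \left(-3 + 5^{2} - 20\right) \frac{22}{3} = - 8 \left(-3 + 25 - 20\right) \frac{22}{3} = \left(-8\right) 2 \cdot \frac{22}{3} = \left(-16\right) \frac{22}{3} = - \frac{352}{3}$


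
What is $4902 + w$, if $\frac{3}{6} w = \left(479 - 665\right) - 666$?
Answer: $3198$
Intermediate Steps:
$w = -1704$ ($w = 2 \left(\left(479 - 665\right) - 666\right) = 2 \left(-186 - 666\right) = 2 \left(-852\right) = -1704$)
$4902 + w = 4902 - 1704 = 3198$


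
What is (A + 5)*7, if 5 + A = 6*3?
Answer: 126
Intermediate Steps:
A = 13 (A = -5 + 6*3 = -5 + 18 = 13)
(A + 5)*7 = (13 + 5)*7 = 18*7 = 126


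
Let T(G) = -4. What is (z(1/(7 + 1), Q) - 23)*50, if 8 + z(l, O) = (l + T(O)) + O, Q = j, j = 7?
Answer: -5575/4 ≈ -1393.8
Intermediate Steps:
Q = 7
z(l, O) = -12 + O + l (z(l, O) = -8 + ((l - 4) + O) = -8 + ((-4 + l) + O) = -8 + (-4 + O + l) = -12 + O + l)
(z(1/(7 + 1), Q) - 23)*50 = ((-12 + 7 + 1/(7 + 1)) - 23)*50 = ((-12 + 7 + 1/8) - 23)*50 = ((-12 + 7 + ⅛) - 23)*50 = (-39/8 - 23)*50 = -223/8*50 = -5575/4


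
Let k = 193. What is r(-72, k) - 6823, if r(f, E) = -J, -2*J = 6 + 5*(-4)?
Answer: -6830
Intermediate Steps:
J = 7 (J = -(6 + 5*(-4))/2 = -(6 - 20)/2 = -½*(-14) = 7)
r(f, E) = -7 (r(f, E) = -1*7 = -7)
r(-72, k) - 6823 = -7 - 6823 = -6830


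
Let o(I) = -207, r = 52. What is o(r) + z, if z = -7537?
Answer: -7744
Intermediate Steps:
o(r) + z = -207 - 7537 = -7744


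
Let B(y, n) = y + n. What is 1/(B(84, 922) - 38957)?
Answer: -1/37951 ≈ -2.6350e-5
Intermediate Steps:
B(y, n) = n + y
1/(B(84, 922) - 38957) = 1/((922 + 84) - 38957) = 1/(1006 - 38957) = 1/(-37951) = -1/37951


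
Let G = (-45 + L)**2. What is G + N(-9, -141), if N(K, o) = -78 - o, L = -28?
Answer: 5392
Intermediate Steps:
G = 5329 (G = (-45 - 28)**2 = (-73)**2 = 5329)
G + N(-9, -141) = 5329 + (-78 - 1*(-141)) = 5329 + (-78 + 141) = 5329 + 63 = 5392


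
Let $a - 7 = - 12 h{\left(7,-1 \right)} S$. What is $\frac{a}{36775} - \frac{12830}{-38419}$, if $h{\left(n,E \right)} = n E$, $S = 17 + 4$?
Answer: $\frac{539863299}{1412858725} \approx 0.38211$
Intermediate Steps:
$S = 21$
$h{\left(n,E \right)} = E n$
$a = 1771$ ($a = 7 + - 12 \left(\left(-1\right) 7\right) 21 = 7 + \left(-12\right) \left(-7\right) 21 = 7 + 84 \cdot 21 = 7 + 1764 = 1771$)
$\frac{a}{36775} - \frac{12830}{-38419} = \frac{1771}{36775} - \frac{12830}{-38419} = 1771 \cdot \frac{1}{36775} - - \frac{12830}{38419} = \frac{1771}{36775} + \frac{12830}{38419} = \frac{539863299}{1412858725}$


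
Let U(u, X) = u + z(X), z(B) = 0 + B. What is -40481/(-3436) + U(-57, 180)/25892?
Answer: 131069585/11120614 ≈ 11.786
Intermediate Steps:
z(B) = B
U(u, X) = X + u (U(u, X) = u + X = X + u)
-40481/(-3436) + U(-57, 180)/25892 = -40481/(-3436) + (180 - 57)/25892 = -40481*(-1/3436) + 123*(1/25892) = 40481/3436 + 123/25892 = 131069585/11120614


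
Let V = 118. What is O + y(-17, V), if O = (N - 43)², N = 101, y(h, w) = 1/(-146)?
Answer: 491143/146 ≈ 3364.0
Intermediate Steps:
y(h, w) = -1/146
O = 3364 (O = (101 - 43)² = 58² = 3364)
O + y(-17, V) = 3364 - 1/146 = 491143/146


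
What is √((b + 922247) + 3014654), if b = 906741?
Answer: √4843642 ≈ 2200.8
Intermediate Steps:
√((b + 922247) + 3014654) = √((906741 + 922247) + 3014654) = √(1828988 + 3014654) = √4843642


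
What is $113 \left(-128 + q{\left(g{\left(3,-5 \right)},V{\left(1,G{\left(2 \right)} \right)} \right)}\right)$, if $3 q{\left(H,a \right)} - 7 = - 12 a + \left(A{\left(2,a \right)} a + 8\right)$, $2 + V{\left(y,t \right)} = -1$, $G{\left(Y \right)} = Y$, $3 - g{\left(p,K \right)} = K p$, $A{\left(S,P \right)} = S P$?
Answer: $-11865$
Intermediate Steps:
$A{\left(S,P \right)} = P S$
$g{\left(p,K \right)} = 3 - K p$
$V{\left(y,t \right)} = -3$ ($V{\left(y,t \right)} = -2 - 1 = -3$)
$q{\left(H,a \right)} = 5 - 4 a + \frac{2 a^{2}}{3}$ ($q{\left(H,a \right)} = \frac{7}{3} + \frac{- 12 a + \left(a 2 a + 8\right)}{3} = \frac{7}{3} + \frac{- 12 a + \left(2 a a + 8\right)}{3} = \frac{7}{3} + \frac{- 12 a + \left(2 a^{2} + 8\right)}{3} = \frac{7}{3} + \frac{- 12 a + \left(8 + 2 a^{2}\right)}{3} = \frac{7}{3} + \frac{8 - 12 a + 2 a^{2}}{3} = \frac{7}{3} + \left(\frac{8}{3} - 4 a + \frac{2 a^{2}}{3}\right) = 5 - 4 a + \frac{2 a^{2}}{3}$)
$113 \left(-128 + q{\left(g{\left(3,-5 \right)},V{\left(1,G{\left(2 \right)} \right)} \right)}\right) = 113 \left(-128 + \left(5 - -12 + \frac{2 \left(-3\right)^{2}}{3}\right)\right) = 113 \left(-128 + \left(5 + 12 + \frac{2}{3} \cdot 9\right)\right) = 113 \left(-128 + \left(5 + 12 + 6\right)\right) = 113 \left(-128 + 23\right) = 113 \left(-105\right) = -11865$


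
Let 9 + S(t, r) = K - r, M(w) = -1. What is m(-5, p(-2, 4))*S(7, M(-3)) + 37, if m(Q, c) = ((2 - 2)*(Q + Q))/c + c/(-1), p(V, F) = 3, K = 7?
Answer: 40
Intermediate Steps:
S(t, r) = -2 - r (S(t, r) = -9 + (7 - r) = -2 - r)
m(Q, c) = -c (m(Q, c) = (0*(2*Q))/c + c*(-1) = 0/c - c = 0 - c = -c)
m(-5, p(-2, 4))*S(7, M(-3)) + 37 = (-1*3)*(-2 - 1*(-1)) + 37 = -3*(-2 + 1) + 37 = -3*(-1) + 37 = 3 + 37 = 40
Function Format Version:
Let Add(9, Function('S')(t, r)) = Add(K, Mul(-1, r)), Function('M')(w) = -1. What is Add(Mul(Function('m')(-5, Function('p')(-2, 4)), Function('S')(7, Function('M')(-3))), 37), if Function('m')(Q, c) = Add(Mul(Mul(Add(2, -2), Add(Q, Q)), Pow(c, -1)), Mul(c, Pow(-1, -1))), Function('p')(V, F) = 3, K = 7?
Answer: 40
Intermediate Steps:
Function('S')(t, r) = Add(-2, Mul(-1, r)) (Function('S')(t, r) = Add(-9, Add(7, Mul(-1, r))) = Add(-2, Mul(-1, r)))
Function('m')(Q, c) = Mul(-1, c) (Function('m')(Q, c) = Add(Mul(Mul(0, Mul(2, Q)), Pow(c, -1)), Mul(c, -1)) = Add(Mul(0, Pow(c, -1)), Mul(-1, c)) = Add(0, Mul(-1, c)) = Mul(-1, c))
Add(Mul(Function('m')(-5, Function('p')(-2, 4)), Function('S')(7, Function('M')(-3))), 37) = Add(Mul(Mul(-1, 3), Add(-2, Mul(-1, -1))), 37) = Add(Mul(-3, Add(-2, 1)), 37) = Add(Mul(-3, -1), 37) = Add(3, 37) = 40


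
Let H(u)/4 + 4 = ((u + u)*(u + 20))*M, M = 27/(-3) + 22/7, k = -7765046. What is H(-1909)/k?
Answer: 591400620/27177661 ≈ 21.761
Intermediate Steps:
M = -41/7 (M = 27*(-⅓) + 22*(⅐) = -9 + 22/7 = -41/7 ≈ -5.8571)
H(u) = -16 - 328*u*(20 + u)/7 (H(u) = -16 + 4*(((u + u)*(u + 20))*(-41/7)) = -16 + 4*(((2*u)*(20 + u))*(-41/7)) = -16 + 4*((2*u*(20 + u))*(-41/7)) = -16 + 4*(-82*u*(20 + u)/7) = -16 - 328*u*(20 + u)/7)
H(-1909)/k = (-16 - 6560/7*(-1909) - 328/7*(-1909)²)/(-7765046) = (-16 + 12523040/7 - 328/7*3644281)*(-1/7765046) = (-16 + 12523040/7 - 1195324168/7)*(-1/7765046) = -1182801240/7*(-1/7765046) = 591400620/27177661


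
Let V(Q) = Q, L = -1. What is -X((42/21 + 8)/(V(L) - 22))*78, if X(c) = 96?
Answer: -7488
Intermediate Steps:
-X((42/21 + 8)/(V(L) - 22))*78 = -96*78 = -1*7488 = -7488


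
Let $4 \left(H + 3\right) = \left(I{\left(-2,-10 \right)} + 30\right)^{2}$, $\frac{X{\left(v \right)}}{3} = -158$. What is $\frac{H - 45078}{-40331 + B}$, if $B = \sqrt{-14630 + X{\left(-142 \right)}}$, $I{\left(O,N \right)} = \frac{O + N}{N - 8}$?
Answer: $\frac{2325445129}{2091348855} + \frac{922544 i \sqrt{59}}{2091348855} \approx 1.1119 + 0.0033883 i$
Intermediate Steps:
$X{\left(v \right)} = -474$ ($X{\left(v \right)} = 3 \left(-158\right) = -474$)
$I{\left(O,N \right)} = \frac{N + O}{-8 + N}$
$H = \frac{2089}{9}$ ($H = -3 + \frac{\left(\frac{-10 - 2}{-8 - 10} + 30\right)^{2}}{4} = -3 + \frac{\left(\frac{1}{-18} \left(-12\right) + 30\right)^{2}}{4} = -3 + \frac{\left(\left(- \frac{1}{18}\right) \left(-12\right) + 30\right)^{2}}{4} = -3 + \frac{\left(\frac{2}{3} + 30\right)^{2}}{4} = -3 + \frac{\left(\frac{92}{3}\right)^{2}}{4} = -3 + \frac{1}{4} \cdot \frac{8464}{9} = -3 + \frac{2116}{9} = \frac{2089}{9} \approx 232.11$)
$B = 16 i \sqrt{59}$ ($B = \sqrt{-14630 - 474} = \sqrt{-15104} = 16 i \sqrt{59} \approx 122.9 i$)
$\frac{H - 45078}{-40331 + B} = \frac{\frac{2089}{9} - 45078}{-40331 + 16 i \sqrt{59}} = - \frac{403613}{9 \left(-40331 + 16 i \sqrt{59}\right)}$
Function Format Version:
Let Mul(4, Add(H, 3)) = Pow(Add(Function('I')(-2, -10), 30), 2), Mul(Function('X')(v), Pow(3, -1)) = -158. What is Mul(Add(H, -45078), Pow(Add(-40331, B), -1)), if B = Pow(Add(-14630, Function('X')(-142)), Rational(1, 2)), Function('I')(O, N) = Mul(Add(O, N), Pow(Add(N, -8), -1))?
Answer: Add(Rational(2325445129, 2091348855), Mul(Rational(922544, 2091348855), I, Pow(59, Rational(1, 2)))) ≈ Add(1.1119, Mul(0.0033883, I))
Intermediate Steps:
Function('X')(v) = -474 (Function('X')(v) = Mul(3, -158) = -474)
Function('I')(O, N) = Mul(Pow(Add(-8, N), -1), Add(N, O)) (Function('I')(O, N) = Mul(Add(N, O), Pow(Add(-8, N), -1)) = Mul(Pow(Add(-8, N), -1), Add(N, O)))
H = Rational(2089, 9) (H = Add(-3, Mul(Rational(1, 4), Pow(Add(Mul(Pow(Add(-8, -10), -1), Add(-10, -2)), 30), 2))) = Add(-3, Mul(Rational(1, 4), Pow(Add(Mul(Pow(-18, -1), -12), 30), 2))) = Add(-3, Mul(Rational(1, 4), Pow(Add(Mul(Rational(-1, 18), -12), 30), 2))) = Add(-3, Mul(Rational(1, 4), Pow(Add(Rational(2, 3), 30), 2))) = Add(-3, Mul(Rational(1, 4), Pow(Rational(92, 3), 2))) = Add(-3, Mul(Rational(1, 4), Rational(8464, 9))) = Add(-3, Rational(2116, 9)) = Rational(2089, 9) ≈ 232.11)
B = Mul(16, I, Pow(59, Rational(1, 2))) (B = Pow(Add(-14630, -474), Rational(1, 2)) = Pow(-15104, Rational(1, 2)) = Mul(16, I, Pow(59, Rational(1, 2))) ≈ Mul(122.90, I))
Mul(Add(H, -45078), Pow(Add(-40331, B), -1)) = Mul(Add(Rational(2089, 9), -45078), Pow(Add(-40331, Mul(16, I, Pow(59, Rational(1, 2)))), -1)) = Mul(Rational(-403613, 9), Pow(Add(-40331, Mul(16, I, Pow(59, Rational(1, 2)))), -1))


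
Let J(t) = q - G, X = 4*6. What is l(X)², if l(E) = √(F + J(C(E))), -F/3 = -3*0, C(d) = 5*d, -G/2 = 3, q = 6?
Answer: 12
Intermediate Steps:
G = -6 (G = -2*3 = -6)
F = 0 (F = -(-9)*0 = -3*0 = 0)
X = 24
J(t) = 12 (J(t) = 6 - 1*(-6) = 6 + 6 = 12)
l(E) = 2*√3 (l(E) = √(0 + 12) = √12 = 2*√3)
l(X)² = (2*√3)² = 12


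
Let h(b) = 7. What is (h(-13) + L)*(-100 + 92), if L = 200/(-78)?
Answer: -1384/39 ≈ -35.487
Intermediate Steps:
L = -100/39 (L = 200*(-1/78) = -100/39 ≈ -2.5641)
(h(-13) + L)*(-100 + 92) = (7 - 100/39)*(-100 + 92) = (173/39)*(-8) = -1384/39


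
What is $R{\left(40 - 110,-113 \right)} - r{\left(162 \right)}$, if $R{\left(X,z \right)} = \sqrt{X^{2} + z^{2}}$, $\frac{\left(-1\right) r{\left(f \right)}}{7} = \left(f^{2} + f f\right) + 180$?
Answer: $368676 + \sqrt{17669} \approx 3.6881 \cdot 10^{5}$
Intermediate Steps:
$r{\left(f \right)} = -1260 - 14 f^{2}$ ($r{\left(f \right)} = - 7 \left(\left(f^{2} + f f\right) + 180\right) = - 7 \left(\left(f^{2} + f^{2}\right) + 180\right) = - 7 \left(2 f^{2} + 180\right) = - 7 \left(180 + 2 f^{2}\right) = -1260 - 14 f^{2}$)
$R{\left(40 - 110,-113 \right)} - r{\left(162 \right)} = \sqrt{\left(40 - 110\right)^{2} + \left(-113\right)^{2}} - \left(-1260 - 14 \cdot 162^{2}\right) = \sqrt{\left(-70\right)^{2} + 12769} - \left(-1260 - 367416\right) = \sqrt{4900 + 12769} - \left(-1260 - 367416\right) = \sqrt{17669} - -368676 = \sqrt{17669} + 368676 = 368676 + \sqrt{17669}$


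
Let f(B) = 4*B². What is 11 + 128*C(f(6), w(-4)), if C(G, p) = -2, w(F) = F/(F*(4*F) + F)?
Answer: -245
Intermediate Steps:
w(F) = F/(F + 4*F²) (w(F) = F/(4*F² + F) = F/(F + 4*F²))
11 + 128*C(f(6), w(-4)) = 11 + 128*(-2) = 11 - 256 = -245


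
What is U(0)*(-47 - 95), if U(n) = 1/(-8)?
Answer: 71/4 ≈ 17.750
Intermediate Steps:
U(n) = -⅛
U(0)*(-47 - 95) = -(-47 - 95)/8 = -⅛*(-142) = 71/4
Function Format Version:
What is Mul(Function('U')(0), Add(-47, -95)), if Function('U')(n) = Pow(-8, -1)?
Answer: Rational(71, 4) ≈ 17.750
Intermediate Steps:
Function('U')(n) = Rational(-1, 8)
Mul(Function('U')(0), Add(-47, -95)) = Mul(Rational(-1, 8), Add(-47, -95)) = Mul(Rational(-1, 8), -142) = Rational(71, 4)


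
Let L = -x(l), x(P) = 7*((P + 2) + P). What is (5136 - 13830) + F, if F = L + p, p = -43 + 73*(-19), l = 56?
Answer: -10922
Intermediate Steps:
x(P) = 14 + 14*P (x(P) = 7*((2 + P) + P) = 7*(2 + 2*P) = 14 + 14*P)
p = -1430 (p = -43 - 1387 = -1430)
L = -798 (L = -(14 + 14*56) = -(14 + 784) = -1*798 = -798)
F = -2228 (F = -798 - 1430 = -2228)
(5136 - 13830) + F = (5136 - 13830) - 2228 = -8694 - 2228 = -10922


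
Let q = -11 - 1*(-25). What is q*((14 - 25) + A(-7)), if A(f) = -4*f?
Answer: 238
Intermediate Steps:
q = 14 (q = -11 + 25 = 14)
q*((14 - 25) + A(-7)) = 14*((14 - 25) - 4*(-7)) = 14*(-11 + 28) = 14*17 = 238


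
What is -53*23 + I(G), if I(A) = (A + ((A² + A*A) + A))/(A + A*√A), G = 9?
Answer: -1214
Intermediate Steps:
I(A) = (2*A + 2*A²)/(A + A^(3/2)) (I(A) = (A + ((A² + A²) + A))/(A + A^(3/2)) = (A + (2*A² + A))/(A + A^(3/2)) = (A + (A + 2*A²))/(A + A^(3/2)) = (2*A + 2*A²)/(A + A^(3/2)))
-53*23 + I(G) = -53*23 + 2*9*(1 + 9)/(9 + 9^(3/2)) = -1219 + 2*9*10/(9 + 27) = -1219 + 2*9*10/36 = -1219 + 2*9*(1/36)*10 = -1219 + 5 = -1214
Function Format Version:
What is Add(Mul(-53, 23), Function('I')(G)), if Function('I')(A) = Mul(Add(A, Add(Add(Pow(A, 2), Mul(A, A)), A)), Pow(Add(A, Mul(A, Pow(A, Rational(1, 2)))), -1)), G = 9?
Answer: -1214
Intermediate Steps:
Function('I')(A) = Mul(Pow(Add(A, Pow(A, Rational(3, 2))), -1), Add(Mul(2, A), Mul(2, Pow(A, 2)))) (Function('I')(A) = Mul(Add(A, Add(Add(Pow(A, 2), Pow(A, 2)), A)), Pow(Add(A, Pow(A, Rational(3, 2))), -1)) = Mul(Add(A, Add(Mul(2, Pow(A, 2)), A)), Pow(Add(A, Pow(A, Rational(3, 2))), -1)) = Mul(Add(A, Add(A, Mul(2, Pow(A, 2)))), Pow(Add(A, Pow(A, Rational(3, 2))), -1)) = Mul(Add(Mul(2, A), Mul(2, Pow(A, 2))), Pow(Add(A, Pow(A, Rational(3, 2))), -1)) = Mul(Pow(Add(A, Pow(A, Rational(3, 2))), -1), Add(Mul(2, A), Mul(2, Pow(A, 2)))))
Add(Mul(-53, 23), Function('I')(G)) = Add(Mul(-53, 23), Mul(2, 9, Pow(Add(9, Pow(9, Rational(3, 2))), -1), Add(1, 9))) = Add(-1219, Mul(2, 9, Pow(Add(9, 27), -1), 10)) = Add(-1219, Mul(2, 9, Pow(36, -1), 10)) = Add(-1219, Mul(2, 9, Rational(1, 36), 10)) = Add(-1219, 5) = -1214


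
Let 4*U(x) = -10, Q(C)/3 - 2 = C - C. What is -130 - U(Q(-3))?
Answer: -255/2 ≈ -127.50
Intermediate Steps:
Q(C) = 6 (Q(C) = 6 + 3*(C - C) = 6 + 3*0 = 6 + 0 = 6)
U(x) = -5/2 (U(x) = (¼)*(-10) = -5/2)
-130 - U(Q(-3)) = -130 - 1*(-5/2) = -130 + 5/2 = -255/2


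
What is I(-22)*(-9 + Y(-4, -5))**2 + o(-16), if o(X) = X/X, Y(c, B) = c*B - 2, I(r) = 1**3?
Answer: 82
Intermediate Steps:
I(r) = 1
Y(c, B) = -2 + B*c (Y(c, B) = B*c - 2 = -2 + B*c)
o(X) = 1
I(-22)*(-9 + Y(-4, -5))**2 + o(-16) = 1*(-9 + (-2 - 5*(-4)))**2 + 1 = 1*(-9 + (-2 + 20))**2 + 1 = 1*(-9 + 18)**2 + 1 = 1*9**2 + 1 = 1*81 + 1 = 81 + 1 = 82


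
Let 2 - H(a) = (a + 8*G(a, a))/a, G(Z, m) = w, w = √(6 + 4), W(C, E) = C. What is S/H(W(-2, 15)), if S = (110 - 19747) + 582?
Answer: 19055/159 - 76220*√10/159 ≈ -1396.1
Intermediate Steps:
w = √10 ≈ 3.1623
S = -19055 (S = -19637 + 582 = -19055)
G(Z, m) = √10
H(a) = 2 - (a + 8*√10)/a
S/H(W(-2, 15)) = -19055*(-2/(-2 - 8*√10)) = -19055/(1 + 4*√10)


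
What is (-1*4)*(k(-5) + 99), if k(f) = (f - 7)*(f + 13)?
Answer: -12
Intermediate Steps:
k(f) = (-7 + f)*(13 + f)
(-1*4)*(k(-5) + 99) = (-1*4)*((-91 + (-5)² + 6*(-5)) + 99) = -4*((-91 + 25 - 30) + 99) = -4*(-96 + 99) = -4*3 = -12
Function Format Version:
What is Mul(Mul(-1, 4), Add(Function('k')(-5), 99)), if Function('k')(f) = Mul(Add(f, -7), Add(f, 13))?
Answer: -12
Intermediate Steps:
Function('k')(f) = Mul(Add(-7, f), Add(13, f))
Mul(Mul(-1, 4), Add(Function('k')(-5), 99)) = Mul(Mul(-1, 4), Add(Add(-91, Pow(-5, 2), Mul(6, -5)), 99)) = Mul(-4, Add(Add(-91, 25, -30), 99)) = Mul(-4, Add(-96, 99)) = Mul(-4, 3) = -12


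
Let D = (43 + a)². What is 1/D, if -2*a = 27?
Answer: 4/3481 ≈ 0.0011491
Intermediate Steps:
a = -27/2 (a = -½*27 = -27/2 ≈ -13.500)
D = 3481/4 (D = (43 - 27/2)² = (59/2)² = 3481/4 ≈ 870.25)
1/D = 1/(3481/4) = 4/3481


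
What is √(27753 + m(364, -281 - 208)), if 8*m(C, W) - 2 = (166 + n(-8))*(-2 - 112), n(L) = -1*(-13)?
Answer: √100810/2 ≈ 158.75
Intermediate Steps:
n(L) = 13
m(C, W) = -5101/2 (m(C, W) = ¼ + ((166 + 13)*(-2 - 112))/8 = ¼ + (179*(-114))/8 = ¼ + (⅛)*(-20406) = ¼ - 10203/4 = -5101/2)
√(27753 + m(364, -281 - 208)) = √(27753 - 5101/2) = √(50405/2) = √100810/2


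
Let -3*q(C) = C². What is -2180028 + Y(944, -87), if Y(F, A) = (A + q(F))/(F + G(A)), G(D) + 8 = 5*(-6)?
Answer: -5926207501/2718 ≈ -2.1804e+6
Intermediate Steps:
G(D) = -38 (G(D) = -8 + 5*(-6) = -8 - 30 = -38)
q(C) = -C²/3
Y(F, A) = (A - F²/3)/(-38 + F) (Y(F, A) = (A - F²/3)/(F - 38) = (A - F²/3)/(-38 + F))
-2180028 + Y(944, -87) = -2180028 + (-87 - ⅓*944²)/(-38 + 944) = -2180028 + (-87 - ⅓*891136)/906 = -2180028 + (-87 - 891136/3)/906 = -2180028 + (1/906)*(-891397/3) = -2180028 - 891397/2718 = -5926207501/2718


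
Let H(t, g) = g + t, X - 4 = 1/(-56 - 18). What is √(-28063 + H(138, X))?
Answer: I*√152895470/74 ≈ 167.1*I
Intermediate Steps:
X = 295/74 (X = 4 + 1/(-56 - 18) = 4 + 1/(-74) = 4 - 1/74 = 295/74 ≈ 3.9865)
√(-28063 + H(138, X)) = √(-28063 + (295/74 + 138)) = √(-28063 + 10507/74) = √(-2066155/74) = I*√152895470/74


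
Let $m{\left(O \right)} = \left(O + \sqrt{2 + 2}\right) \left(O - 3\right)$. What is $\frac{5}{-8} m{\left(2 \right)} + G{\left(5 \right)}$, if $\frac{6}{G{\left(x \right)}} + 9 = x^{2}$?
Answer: $\frac{23}{8} \approx 2.875$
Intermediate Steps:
$m{\left(O \right)} = \left(-3 + O\right) \left(2 + O\right)$ ($m{\left(O \right)} = \left(O + \sqrt{4}\right) \left(O + \left(-3 + 0\right)\right) = \left(O + 2\right) \left(O - 3\right) = \left(2 + O\right) \left(-3 + O\right) = \left(-3 + O\right) \left(2 + O\right)$)
$G{\left(x \right)} = \frac{6}{-9 + x^{2}}$
$\frac{5}{-8} m{\left(2 \right)} + G{\left(5 \right)} = \frac{5}{-8} \left(-6 + 2^{2} - 2\right) + \frac{6}{-9 + 5^{2}} = 5 \left(- \frac{1}{8}\right) \left(-6 + 4 - 2\right) + \frac{6}{-9 + 25} = \left(- \frac{5}{8}\right) \left(-4\right) + \frac{6}{16} = \frac{5}{2} + 6 \cdot \frac{1}{16} = \frac{5}{2} + \frac{3}{8} = \frac{23}{8}$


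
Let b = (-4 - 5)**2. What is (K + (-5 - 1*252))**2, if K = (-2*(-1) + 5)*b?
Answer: 96100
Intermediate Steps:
b = 81 (b = (-9)**2 = 81)
K = 567 (K = (-2*(-1) + 5)*81 = (2 + 5)*81 = 7*81 = 567)
(K + (-5 - 1*252))**2 = (567 + (-5 - 1*252))**2 = (567 + (-5 - 252))**2 = (567 - 257)**2 = 310**2 = 96100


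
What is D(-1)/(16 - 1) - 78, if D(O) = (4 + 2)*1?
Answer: -388/5 ≈ -77.600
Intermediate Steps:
D(O) = 6 (D(O) = 6*1 = 6)
D(-1)/(16 - 1) - 78 = 6/(16 - 1) - 78 = 6/15 - 78 = 6*(1/15) - 78 = ⅖ - 78 = -388/5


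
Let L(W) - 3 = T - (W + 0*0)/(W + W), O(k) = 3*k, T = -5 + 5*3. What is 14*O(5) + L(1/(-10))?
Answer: 445/2 ≈ 222.50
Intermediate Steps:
T = 10 (T = -5 + 15 = 10)
L(W) = 25/2 (L(W) = 3 + (10 - (W + 0*0)/(W + W)) = 3 + (10 - (W + 0)/(2*W)) = 3 + (10 - W*1/(2*W)) = 3 + (10 - 1*½) = 3 + (10 - ½) = 3 + 19/2 = 25/2)
14*O(5) + L(1/(-10)) = 14*(3*5) + 25/2 = 14*15 + 25/2 = 210 + 25/2 = 445/2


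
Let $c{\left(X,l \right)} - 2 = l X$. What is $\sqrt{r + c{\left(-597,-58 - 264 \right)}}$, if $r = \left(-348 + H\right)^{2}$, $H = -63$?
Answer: $\sqrt{361157} \approx 600.96$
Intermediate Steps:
$c{\left(X,l \right)} = 2 + X l$ ($c{\left(X,l \right)} = 2 + l X = 2 + X l$)
$r = 168921$ ($r = \left(-348 - 63\right)^{2} = \left(-411\right)^{2} = 168921$)
$\sqrt{r + c{\left(-597,-58 - 264 \right)}} = \sqrt{168921 - \left(-2 + 597 \left(-58 - 264\right)\right)} = \sqrt{168921 + \left(2 - -192234\right)} = \sqrt{168921 + \left(2 + 192234\right)} = \sqrt{168921 + 192236} = \sqrt{361157}$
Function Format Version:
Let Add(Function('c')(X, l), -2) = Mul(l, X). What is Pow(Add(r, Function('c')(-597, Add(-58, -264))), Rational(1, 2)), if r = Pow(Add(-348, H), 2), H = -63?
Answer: Pow(361157, Rational(1, 2)) ≈ 600.96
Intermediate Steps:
Function('c')(X, l) = Add(2, Mul(X, l)) (Function('c')(X, l) = Add(2, Mul(l, X)) = Add(2, Mul(X, l)))
r = 168921 (r = Pow(Add(-348, -63), 2) = Pow(-411, 2) = 168921)
Pow(Add(r, Function('c')(-597, Add(-58, -264))), Rational(1, 2)) = Pow(Add(168921, Add(2, Mul(-597, Add(-58, -264)))), Rational(1, 2)) = Pow(Add(168921, Add(2, Mul(-597, -322))), Rational(1, 2)) = Pow(Add(168921, Add(2, 192234)), Rational(1, 2)) = Pow(Add(168921, 192236), Rational(1, 2)) = Pow(361157, Rational(1, 2))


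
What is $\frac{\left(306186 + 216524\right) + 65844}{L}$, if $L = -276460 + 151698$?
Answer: $- \frac{294277}{62381} \approx -4.7174$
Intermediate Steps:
$L = -124762$
$\frac{\left(306186 + 216524\right) + 65844}{L} = \frac{\left(306186 + 216524\right) + 65844}{-124762} = \left(522710 + 65844\right) \left(- \frac{1}{124762}\right) = 588554 \left(- \frac{1}{124762}\right) = - \frac{294277}{62381}$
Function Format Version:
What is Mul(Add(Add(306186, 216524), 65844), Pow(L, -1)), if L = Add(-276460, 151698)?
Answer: Rational(-294277, 62381) ≈ -4.7174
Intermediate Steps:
L = -124762
Mul(Add(Add(306186, 216524), 65844), Pow(L, -1)) = Mul(Add(Add(306186, 216524), 65844), Pow(-124762, -1)) = Mul(Add(522710, 65844), Rational(-1, 124762)) = Mul(588554, Rational(-1, 124762)) = Rational(-294277, 62381)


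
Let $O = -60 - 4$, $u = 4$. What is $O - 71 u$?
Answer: $-348$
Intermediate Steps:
$O = -64$
$O - 71 u = -64 - 284 = -348$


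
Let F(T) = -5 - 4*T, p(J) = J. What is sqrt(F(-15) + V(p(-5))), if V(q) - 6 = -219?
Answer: I*sqrt(158) ≈ 12.57*I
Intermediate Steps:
V(q) = -213 (V(q) = 6 - 219 = -213)
sqrt(F(-15) + V(p(-5))) = sqrt((-5 - 4*(-15)) - 213) = sqrt((-5 + 60) - 213) = sqrt(55 - 213) = sqrt(-158) = I*sqrt(158)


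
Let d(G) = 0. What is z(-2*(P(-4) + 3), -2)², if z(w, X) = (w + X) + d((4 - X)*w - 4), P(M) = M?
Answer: 0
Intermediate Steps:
z(w, X) = X + w (z(w, X) = (w + X) + 0 = (X + w) + 0 = X + w)
z(-2*(P(-4) + 3), -2)² = (-2 - 2*(-4 + 3))² = (-2 - 2*(-1))² = (-2 + 2)² = 0² = 0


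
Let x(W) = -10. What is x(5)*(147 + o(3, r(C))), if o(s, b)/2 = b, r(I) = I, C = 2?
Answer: -1510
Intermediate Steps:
o(s, b) = 2*b
x(5)*(147 + o(3, r(C))) = -10*(147 + 2*2) = -10*(147 + 4) = -10*151 = -1510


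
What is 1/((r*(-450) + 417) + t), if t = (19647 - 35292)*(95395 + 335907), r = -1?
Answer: -1/6747718923 ≈ -1.4820e-10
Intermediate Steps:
t = -6747719790 (t = -15645*431302 = -6747719790)
1/((r*(-450) + 417) + t) = 1/((-1*(-450) + 417) - 6747719790) = 1/((450 + 417) - 6747719790) = 1/(867 - 6747719790) = 1/(-6747718923) = -1/6747718923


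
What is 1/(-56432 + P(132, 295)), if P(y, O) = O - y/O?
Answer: -295/16560547 ≈ -1.7813e-5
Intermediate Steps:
P(y, O) = O - y/O
1/(-56432 + P(132, 295)) = 1/(-56432 + (295 - 1*132/295)) = 1/(-56432 + (295 - 1*132*1/295)) = 1/(-56432 + (295 - 132/295)) = 1/(-56432 + 86893/295) = 1/(-16560547/295) = -295/16560547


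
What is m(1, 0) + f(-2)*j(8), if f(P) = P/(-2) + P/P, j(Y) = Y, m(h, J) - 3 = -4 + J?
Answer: 15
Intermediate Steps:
m(h, J) = -1 + J (m(h, J) = 3 + (-4 + J) = -1 + J)
f(P) = 1 - P/2 (f(P) = P*(-½) + 1 = -P/2 + 1 = 1 - P/2)
m(1, 0) + f(-2)*j(8) = (-1 + 0) + (1 - ½*(-2))*8 = -1 + (1 + 1)*8 = -1 + 2*8 = -1 + 16 = 15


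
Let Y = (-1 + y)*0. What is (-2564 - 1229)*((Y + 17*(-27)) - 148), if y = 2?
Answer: 2302351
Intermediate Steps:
Y = 0 (Y = (-1 + 2)*0 = 1*0 = 0)
(-2564 - 1229)*((Y + 17*(-27)) - 148) = (-2564 - 1229)*((0 + 17*(-27)) - 148) = -3793*((0 - 459) - 148) = -3793*(-459 - 148) = -3793*(-607) = 2302351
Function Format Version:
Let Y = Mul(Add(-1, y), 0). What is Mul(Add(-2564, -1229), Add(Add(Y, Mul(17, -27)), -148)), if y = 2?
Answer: 2302351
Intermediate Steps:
Y = 0 (Y = Mul(Add(-1, 2), 0) = Mul(1, 0) = 0)
Mul(Add(-2564, -1229), Add(Add(Y, Mul(17, -27)), -148)) = Mul(Add(-2564, -1229), Add(Add(0, Mul(17, -27)), -148)) = Mul(-3793, Add(Add(0, -459), -148)) = Mul(-3793, Add(-459, -148)) = Mul(-3793, -607) = 2302351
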